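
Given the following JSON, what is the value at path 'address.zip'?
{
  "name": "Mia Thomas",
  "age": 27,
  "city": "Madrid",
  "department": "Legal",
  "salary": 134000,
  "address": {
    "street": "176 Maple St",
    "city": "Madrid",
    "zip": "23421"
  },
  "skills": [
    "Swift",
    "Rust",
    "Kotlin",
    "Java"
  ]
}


Query: address.zip
Path: address -> zip
Value: 23421

23421


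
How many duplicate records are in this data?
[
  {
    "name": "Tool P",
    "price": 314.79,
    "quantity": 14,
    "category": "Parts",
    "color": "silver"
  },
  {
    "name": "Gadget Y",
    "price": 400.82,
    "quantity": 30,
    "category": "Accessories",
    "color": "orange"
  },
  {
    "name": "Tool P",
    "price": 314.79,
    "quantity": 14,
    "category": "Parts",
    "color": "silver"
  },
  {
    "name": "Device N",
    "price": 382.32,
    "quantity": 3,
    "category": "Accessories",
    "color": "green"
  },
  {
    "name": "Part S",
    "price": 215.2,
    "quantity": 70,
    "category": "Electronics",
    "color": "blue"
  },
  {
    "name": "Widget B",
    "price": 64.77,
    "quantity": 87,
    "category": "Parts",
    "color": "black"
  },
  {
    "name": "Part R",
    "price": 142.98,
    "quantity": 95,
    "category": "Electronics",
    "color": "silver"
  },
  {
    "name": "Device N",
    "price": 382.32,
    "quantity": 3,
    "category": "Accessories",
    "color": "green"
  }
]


Checking 8 records for duplicates:

  Row 1: Tool P ($314.79, qty 14)
  Row 2: Gadget Y ($400.82, qty 30)
  Row 3: Tool P ($314.79, qty 14) <-- DUPLICATE
  Row 4: Device N ($382.32, qty 3)
  Row 5: Part S ($215.2, qty 70)
  Row 6: Widget B ($64.77, qty 87)
  Row 7: Part R ($142.98, qty 95)
  Row 8: Device N ($382.32, qty 3) <-- DUPLICATE

Duplicates found: 2
Unique records: 6

2 duplicates, 6 unique


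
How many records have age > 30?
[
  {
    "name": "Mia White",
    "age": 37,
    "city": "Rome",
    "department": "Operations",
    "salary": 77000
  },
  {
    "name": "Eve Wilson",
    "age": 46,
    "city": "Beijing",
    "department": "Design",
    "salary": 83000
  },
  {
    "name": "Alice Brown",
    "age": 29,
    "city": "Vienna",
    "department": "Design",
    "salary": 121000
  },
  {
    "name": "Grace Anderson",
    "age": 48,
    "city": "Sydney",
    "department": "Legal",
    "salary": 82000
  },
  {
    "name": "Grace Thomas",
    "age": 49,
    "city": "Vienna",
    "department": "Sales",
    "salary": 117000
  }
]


Data: 5 records
Condition: age > 30

Checking each record:
  Mia White: 37 MATCH
  Eve Wilson: 46 MATCH
  Alice Brown: 29
  Grace Anderson: 48 MATCH
  Grace Thomas: 49 MATCH

Count: 4

4


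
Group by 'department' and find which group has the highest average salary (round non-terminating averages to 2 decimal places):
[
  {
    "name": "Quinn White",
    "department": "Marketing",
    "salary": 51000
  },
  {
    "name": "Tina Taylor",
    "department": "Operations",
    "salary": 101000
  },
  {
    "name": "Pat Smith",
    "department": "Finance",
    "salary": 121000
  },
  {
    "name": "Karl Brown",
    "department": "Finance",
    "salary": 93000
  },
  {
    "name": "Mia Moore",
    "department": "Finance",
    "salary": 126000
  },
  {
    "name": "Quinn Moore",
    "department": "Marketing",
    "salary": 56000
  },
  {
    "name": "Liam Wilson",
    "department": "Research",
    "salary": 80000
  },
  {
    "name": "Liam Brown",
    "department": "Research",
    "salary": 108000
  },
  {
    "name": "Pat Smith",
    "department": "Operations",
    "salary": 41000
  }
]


Group by: department

Groups:
  Finance: 3 people, avg salary = 340000/3 ≈ $113333.33
  Marketing: 2 people, avg salary = 107000/2 = $53500
  Operations: 2 people, avg salary = 142000/2 = $71000
  Research: 2 people, avg salary = 188000/2 = $94000

Highest average salary: Finance (≈$113333.33)

Finance (≈$113333.33)


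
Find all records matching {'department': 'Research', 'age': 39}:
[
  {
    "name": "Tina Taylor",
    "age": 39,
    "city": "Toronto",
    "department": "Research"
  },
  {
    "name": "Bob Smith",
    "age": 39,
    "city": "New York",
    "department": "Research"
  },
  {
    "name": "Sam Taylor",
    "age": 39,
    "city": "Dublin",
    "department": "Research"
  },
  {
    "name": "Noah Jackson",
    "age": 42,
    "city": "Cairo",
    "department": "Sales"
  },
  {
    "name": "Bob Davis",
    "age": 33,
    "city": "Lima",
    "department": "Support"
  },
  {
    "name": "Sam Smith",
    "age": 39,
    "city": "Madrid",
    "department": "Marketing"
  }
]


Search criteria: {'department': 'Research', 'age': 39}

Checking 6 records:
  Tina Taylor: {department: Research, age: 39} <-- MATCH
  Bob Smith: {department: Research, age: 39} <-- MATCH
  Sam Taylor: {department: Research, age: 39} <-- MATCH
  Noah Jackson: {department: Sales, age: 42}
  Bob Davis: {department: Support, age: 33}
  Sam Smith: {department: Marketing, age: 39}

Matches: ["Tina Taylor", "Bob Smith", "Sam Taylor"]

["Tina Taylor", "Bob Smith", "Sam Taylor"]


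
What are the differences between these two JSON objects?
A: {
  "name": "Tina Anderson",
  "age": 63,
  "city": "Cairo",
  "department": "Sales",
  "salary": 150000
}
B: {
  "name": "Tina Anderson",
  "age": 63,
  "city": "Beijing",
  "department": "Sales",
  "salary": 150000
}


Comparing each field (in key order):
  name: same
  age: same
  city: DIFFERENT
  department: same
  salary: same
Differences:
  city: Cairo -> Beijing

1 field(s) changed

1 change: city


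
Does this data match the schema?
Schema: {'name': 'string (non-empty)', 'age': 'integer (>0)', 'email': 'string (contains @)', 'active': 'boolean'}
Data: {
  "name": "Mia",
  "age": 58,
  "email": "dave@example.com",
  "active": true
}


Validating each field against schema:
  name: OK (non-empty string)
  age: OK (positive integer)
  email: OK (string with @)
  active: OK (boolean)

Result: VALID

VALID


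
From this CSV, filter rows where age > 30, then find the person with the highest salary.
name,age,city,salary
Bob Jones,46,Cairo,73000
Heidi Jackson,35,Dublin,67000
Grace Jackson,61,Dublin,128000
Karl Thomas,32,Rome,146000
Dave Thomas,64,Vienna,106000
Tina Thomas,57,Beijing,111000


Filter: age > 30
Sort by: salary (descending)

Filtered records (6):
  Karl Thomas, age 32, salary $146000
  Grace Jackson, age 61, salary $128000
  Tina Thomas, age 57, salary $111000
  Dave Thomas, age 64, salary $106000
  Bob Jones, age 46, salary $73000
  Heidi Jackson, age 35, salary $67000

Highest salary: Karl Thomas ($146000)

Karl Thomas


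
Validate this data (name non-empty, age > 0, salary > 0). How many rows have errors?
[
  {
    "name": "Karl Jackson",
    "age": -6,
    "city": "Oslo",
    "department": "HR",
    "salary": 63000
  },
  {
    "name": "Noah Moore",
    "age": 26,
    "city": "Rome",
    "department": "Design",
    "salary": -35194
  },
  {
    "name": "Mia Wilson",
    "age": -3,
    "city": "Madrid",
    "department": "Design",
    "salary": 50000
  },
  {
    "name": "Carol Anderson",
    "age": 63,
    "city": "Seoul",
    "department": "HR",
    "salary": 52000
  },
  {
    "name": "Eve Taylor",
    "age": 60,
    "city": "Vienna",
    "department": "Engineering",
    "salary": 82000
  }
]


Validating 5 records:
Rules: name non-empty, age > 0, salary > 0

  Row 1 (Karl Jackson): negative age: -6
  Row 2 (Noah Moore): negative salary: -35194
  Row 3 (Mia Wilson): negative age: -3
  Row 4 (Carol Anderson): OK
  Row 5 (Eve Taylor): OK

Total errors: 3

3 errors


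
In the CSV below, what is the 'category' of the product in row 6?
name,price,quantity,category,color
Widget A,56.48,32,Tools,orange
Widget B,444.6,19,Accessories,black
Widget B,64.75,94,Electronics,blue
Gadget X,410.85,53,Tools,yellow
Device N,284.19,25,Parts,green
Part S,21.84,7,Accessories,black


Query: Row 6 ('Part S'), column 'category'
Value: Accessories

Accessories


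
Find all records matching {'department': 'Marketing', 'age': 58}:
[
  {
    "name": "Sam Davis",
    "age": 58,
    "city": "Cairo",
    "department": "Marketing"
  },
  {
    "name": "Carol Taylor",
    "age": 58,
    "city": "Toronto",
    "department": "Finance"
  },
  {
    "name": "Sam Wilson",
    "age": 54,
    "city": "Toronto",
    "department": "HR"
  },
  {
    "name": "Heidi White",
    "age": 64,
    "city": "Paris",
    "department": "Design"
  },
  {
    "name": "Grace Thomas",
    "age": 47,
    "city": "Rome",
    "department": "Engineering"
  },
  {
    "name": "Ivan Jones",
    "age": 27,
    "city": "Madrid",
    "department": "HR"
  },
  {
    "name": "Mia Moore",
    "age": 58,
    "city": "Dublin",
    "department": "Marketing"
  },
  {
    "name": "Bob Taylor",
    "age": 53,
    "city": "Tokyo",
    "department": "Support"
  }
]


Search criteria: {'department': 'Marketing', 'age': 58}

Checking 8 records:
  Sam Davis: {department: Marketing, age: 58} <-- MATCH
  Carol Taylor: {department: Finance, age: 58}
  Sam Wilson: {department: HR, age: 54}
  Heidi White: {department: Design, age: 64}
  Grace Thomas: {department: Engineering, age: 47}
  Ivan Jones: {department: HR, age: 27}
  Mia Moore: {department: Marketing, age: 58} <-- MATCH
  Bob Taylor: {department: Support, age: 53}

Matches: ["Sam Davis", "Mia Moore"]

["Sam Davis", "Mia Moore"]


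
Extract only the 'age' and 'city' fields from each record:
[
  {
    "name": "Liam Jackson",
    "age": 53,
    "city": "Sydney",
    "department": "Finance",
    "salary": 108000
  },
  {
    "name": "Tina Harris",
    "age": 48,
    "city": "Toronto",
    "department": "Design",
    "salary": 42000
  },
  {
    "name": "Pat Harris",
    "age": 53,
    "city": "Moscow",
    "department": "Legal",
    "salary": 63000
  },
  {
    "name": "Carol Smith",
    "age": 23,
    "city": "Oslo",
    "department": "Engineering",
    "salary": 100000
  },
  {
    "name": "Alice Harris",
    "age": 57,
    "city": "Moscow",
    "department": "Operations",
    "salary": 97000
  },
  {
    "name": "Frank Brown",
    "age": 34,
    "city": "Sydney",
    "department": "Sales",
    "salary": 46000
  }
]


Original: 6 records with fields: name, age, city, department, salary
Keep: ['age', 'city']
Drop: ['name', 'department', 'salary']
Result: 6 records, 2 fields each

[
  {
    "age": 53,
    "city": "Sydney"
  },
  {
    "age": 48,
    "city": "Toronto"
  },
  {
    "age": 53,
    "city": "Moscow"
  },
  {
    "age": 23,
    "city": "Oslo"
  },
  {
    "age": 57,
    "city": "Moscow"
  },
  {
    "age": 34,
    "city": "Sydney"
  }
]


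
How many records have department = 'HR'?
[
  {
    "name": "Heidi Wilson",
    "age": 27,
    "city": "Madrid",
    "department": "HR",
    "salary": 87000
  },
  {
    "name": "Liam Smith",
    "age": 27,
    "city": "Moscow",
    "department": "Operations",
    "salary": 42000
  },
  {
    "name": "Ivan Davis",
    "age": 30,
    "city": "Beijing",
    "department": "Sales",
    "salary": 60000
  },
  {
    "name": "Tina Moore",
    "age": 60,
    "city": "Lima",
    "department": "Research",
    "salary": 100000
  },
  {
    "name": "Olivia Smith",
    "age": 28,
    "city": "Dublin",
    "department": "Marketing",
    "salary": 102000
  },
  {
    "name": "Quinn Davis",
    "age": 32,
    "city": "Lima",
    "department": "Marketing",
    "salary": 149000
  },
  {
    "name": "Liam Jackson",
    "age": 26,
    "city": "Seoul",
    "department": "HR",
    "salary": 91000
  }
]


Data: 7 records
Condition: department = 'HR'

Checking each record:
  Heidi Wilson: HR MATCH
  Liam Smith: Operations
  Ivan Davis: Sales
  Tina Moore: Research
  Olivia Smith: Marketing
  Quinn Davis: Marketing
  Liam Jackson: HR MATCH

Count: 2

2


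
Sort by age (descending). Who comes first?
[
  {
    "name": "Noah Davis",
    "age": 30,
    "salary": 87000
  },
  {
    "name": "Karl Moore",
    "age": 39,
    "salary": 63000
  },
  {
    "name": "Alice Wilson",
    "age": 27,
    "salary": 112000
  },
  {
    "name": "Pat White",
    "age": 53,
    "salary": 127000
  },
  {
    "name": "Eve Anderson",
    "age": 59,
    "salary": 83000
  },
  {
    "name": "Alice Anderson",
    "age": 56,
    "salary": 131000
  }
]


Sort by: age (descending)

Sorted order:
  1. Eve Anderson (age = 59)
  2. Alice Anderson (age = 56)
  3. Pat White (age = 53)
  4. Karl Moore (age = 39)
  5. Noah Davis (age = 30)
  6. Alice Wilson (age = 27)

First: Eve Anderson

Eve Anderson


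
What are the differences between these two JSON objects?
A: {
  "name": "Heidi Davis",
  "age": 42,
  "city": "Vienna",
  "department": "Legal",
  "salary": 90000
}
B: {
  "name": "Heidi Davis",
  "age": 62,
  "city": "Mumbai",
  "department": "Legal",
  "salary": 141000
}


Comparing each field (in key order):
  name: same
  age: DIFFERENT
  city: DIFFERENT
  department: same
  salary: DIFFERENT
Differences:
  age: 42 -> 62
  city: Vienna -> Mumbai
  salary: 90000 -> 141000

3 field(s) changed

3 changes: age, city, salary


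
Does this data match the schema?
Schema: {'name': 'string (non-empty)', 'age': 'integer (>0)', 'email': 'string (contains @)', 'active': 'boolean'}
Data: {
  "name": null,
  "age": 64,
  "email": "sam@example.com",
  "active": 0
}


Validating each field against schema:
  name: FAIL (null is not a string)
  age: OK (positive integer)
  email: OK (string with @)
  active: FAIL (0 is not a boolean)

Result: INVALID (2 errors: name, active)

INVALID (2 errors: name, active)


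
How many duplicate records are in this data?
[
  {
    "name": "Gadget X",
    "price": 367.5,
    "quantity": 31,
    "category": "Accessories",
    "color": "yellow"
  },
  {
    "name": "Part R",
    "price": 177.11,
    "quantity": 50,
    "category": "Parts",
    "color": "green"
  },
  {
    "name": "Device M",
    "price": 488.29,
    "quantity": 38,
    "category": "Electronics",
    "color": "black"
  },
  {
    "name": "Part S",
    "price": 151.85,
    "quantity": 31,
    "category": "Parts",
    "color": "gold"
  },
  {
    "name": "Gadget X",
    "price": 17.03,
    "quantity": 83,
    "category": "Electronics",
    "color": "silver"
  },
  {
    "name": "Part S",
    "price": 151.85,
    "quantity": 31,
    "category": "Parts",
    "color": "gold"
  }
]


Checking 6 records for duplicates:

  Row 1: Gadget X ($367.5, qty 31)
  Row 2: Part R ($177.11, qty 50)
  Row 3: Device M ($488.29, qty 38)
  Row 4: Part S ($151.85, qty 31)
  Row 5: Gadget X ($17.03, qty 83)
  Row 6: Part S ($151.85, qty 31) <-- DUPLICATE

Duplicates found: 1
Unique records: 5

1 duplicates, 5 unique


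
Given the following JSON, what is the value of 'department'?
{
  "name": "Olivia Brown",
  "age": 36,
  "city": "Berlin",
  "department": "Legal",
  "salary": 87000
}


Looking up field 'department'
Value: Legal

Legal


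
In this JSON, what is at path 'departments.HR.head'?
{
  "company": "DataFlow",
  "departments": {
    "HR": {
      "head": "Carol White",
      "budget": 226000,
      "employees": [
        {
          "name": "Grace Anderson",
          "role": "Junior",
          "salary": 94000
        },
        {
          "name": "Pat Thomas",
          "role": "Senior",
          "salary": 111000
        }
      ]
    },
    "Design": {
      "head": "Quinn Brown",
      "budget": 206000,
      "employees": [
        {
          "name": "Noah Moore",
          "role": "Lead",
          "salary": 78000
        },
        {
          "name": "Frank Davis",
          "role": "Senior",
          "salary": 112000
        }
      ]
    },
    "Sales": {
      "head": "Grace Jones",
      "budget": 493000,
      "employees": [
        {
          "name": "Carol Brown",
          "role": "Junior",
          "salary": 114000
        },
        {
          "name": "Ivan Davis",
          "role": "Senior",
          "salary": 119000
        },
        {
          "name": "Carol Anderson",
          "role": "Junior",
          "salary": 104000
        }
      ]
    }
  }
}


Path: departments.HR.head

Navigate:
  -> departments
  -> HR
  -> head = 'Carol White'

Carol White


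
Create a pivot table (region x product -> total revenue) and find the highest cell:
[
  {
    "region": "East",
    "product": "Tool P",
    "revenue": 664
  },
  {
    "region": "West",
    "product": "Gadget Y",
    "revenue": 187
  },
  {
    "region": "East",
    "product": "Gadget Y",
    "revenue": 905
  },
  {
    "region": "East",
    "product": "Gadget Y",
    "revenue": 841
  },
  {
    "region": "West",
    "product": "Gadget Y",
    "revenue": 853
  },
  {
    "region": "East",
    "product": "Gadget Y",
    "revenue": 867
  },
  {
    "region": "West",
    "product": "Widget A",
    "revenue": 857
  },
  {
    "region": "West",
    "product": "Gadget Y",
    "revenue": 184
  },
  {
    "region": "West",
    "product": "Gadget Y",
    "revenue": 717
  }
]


Pivot: region (rows) x product (columns) -> total revenue

     Gadget Y      Tool P        Widget A    
East          2613           664             0  
West          1941             0           857  

Highest: East / Gadget Y = $2613

East / Gadget Y = $2613


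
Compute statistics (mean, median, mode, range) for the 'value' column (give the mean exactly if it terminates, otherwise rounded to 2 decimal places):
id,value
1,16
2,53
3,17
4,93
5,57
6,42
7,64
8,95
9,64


Data: [16, 53, 17, 93, 57, 42, 64, 95, 64]
Count: 9
Sum: 501
Mean: 501/9 ≈ 55.67 (rounded to 2 decimal places)
Sorted: [16, 17, 42, 53, 57, 64, 64, 93, 95]
Median: 57.0
Mode: 64 (2 times)
Range: 95 - 16 = 79
Min: 16, Max: 95

mean≈55.67, median=57.0, mode=64, range=79


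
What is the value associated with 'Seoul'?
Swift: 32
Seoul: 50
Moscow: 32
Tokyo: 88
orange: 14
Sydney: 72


Looking up key 'Seoul'
Value: 50

50


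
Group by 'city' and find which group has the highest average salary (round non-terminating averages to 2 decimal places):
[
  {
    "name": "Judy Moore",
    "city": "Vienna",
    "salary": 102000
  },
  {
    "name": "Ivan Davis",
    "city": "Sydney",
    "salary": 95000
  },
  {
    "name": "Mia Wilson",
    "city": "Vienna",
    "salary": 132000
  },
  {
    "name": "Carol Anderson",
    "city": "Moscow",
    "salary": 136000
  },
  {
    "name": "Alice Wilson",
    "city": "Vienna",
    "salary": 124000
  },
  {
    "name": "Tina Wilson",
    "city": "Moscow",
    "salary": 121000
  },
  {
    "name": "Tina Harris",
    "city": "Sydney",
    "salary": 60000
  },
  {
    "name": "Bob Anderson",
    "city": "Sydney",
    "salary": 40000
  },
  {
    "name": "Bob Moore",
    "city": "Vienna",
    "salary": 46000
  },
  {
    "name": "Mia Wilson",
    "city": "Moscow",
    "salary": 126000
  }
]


Group by: city

Groups:
  Moscow: 3 people, avg salary = 383000/3 ≈ $127666.67
  Sydney: 3 people, avg salary = 195000/3 = $65000
  Vienna: 4 people, avg salary = 404000/4 = $101000

Highest average salary: Moscow (≈$127666.67)

Moscow (≈$127666.67)


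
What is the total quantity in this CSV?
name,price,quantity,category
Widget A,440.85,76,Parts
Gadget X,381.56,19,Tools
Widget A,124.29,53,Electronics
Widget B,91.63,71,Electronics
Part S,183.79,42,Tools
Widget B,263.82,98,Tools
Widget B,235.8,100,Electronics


Computing total quantity:
Values: [76, 19, 53, 71, 42, 98, 100]
Sum = 459

459


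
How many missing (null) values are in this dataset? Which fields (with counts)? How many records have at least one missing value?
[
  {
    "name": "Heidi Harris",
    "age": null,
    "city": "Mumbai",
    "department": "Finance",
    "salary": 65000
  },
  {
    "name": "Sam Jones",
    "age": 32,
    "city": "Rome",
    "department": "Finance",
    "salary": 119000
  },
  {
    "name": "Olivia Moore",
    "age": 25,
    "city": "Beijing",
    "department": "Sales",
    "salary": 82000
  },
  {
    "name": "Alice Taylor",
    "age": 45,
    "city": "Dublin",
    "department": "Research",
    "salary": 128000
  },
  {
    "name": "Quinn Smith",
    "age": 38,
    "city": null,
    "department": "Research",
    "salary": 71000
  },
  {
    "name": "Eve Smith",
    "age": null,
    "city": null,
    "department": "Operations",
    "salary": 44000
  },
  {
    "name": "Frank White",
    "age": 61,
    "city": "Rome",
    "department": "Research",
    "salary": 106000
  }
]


Checking for missing (null) values in 7 records:

  Heidi Harris: age
  Sam Jones: complete
  Olivia Moore: complete
  Alice Taylor: complete
  Quinn Smith: city
  Eve Smith: age, city
  Frank White: complete

Per field:
  name: 0 missing
  age: 2 missing
  city: 2 missing
  department: 0 missing
  salary: 0 missing

Total missing values: 4
Records with any missing: 3

4 missing values (age: 2, city: 2); 3 incomplete records


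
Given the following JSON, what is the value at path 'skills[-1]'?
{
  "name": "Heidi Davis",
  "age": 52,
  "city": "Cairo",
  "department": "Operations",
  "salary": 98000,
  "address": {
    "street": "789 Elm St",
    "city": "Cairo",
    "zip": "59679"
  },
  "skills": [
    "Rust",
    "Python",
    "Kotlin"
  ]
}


Query: skills[-1]
Path: skills -> last element
Value: Kotlin

Kotlin


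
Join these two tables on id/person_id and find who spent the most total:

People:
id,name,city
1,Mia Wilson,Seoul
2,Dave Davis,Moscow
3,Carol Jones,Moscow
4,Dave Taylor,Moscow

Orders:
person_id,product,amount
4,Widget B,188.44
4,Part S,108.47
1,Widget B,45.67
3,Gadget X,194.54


Join on: people.id = orders.person_id

Joined rows:
  Dave Taylor (Moscow) bought Widget B for $188.44
  Dave Taylor (Moscow) bought Part S for $108.47
  Mia Wilson (Seoul) bought Widget B for $45.67
  Carol Jones (Moscow) bought Gadget X for $194.54

Total per person:
  Dave Taylor: $296.91
  Carol Jones: $194.54
  Mia Wilson: $45.67

Top spender: Dave Taylor ($296.91)

Dave Taylor ($296.91)


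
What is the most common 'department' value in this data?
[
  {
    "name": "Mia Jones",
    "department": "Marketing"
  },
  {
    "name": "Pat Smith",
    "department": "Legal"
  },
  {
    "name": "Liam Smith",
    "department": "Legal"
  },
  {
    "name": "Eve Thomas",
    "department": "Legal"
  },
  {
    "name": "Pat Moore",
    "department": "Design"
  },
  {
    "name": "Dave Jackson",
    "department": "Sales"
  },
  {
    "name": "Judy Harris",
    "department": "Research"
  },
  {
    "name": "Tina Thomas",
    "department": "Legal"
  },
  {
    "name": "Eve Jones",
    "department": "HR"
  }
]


Counting 'department' values across 9 records:

  Legal: 4 ####
  Marketing: 1 #
  Design: 1 #
  Sales: 1 #
  Research: 1 #
  HR: 1 #

Most common: Legal (4 times)

Legal (4 times)


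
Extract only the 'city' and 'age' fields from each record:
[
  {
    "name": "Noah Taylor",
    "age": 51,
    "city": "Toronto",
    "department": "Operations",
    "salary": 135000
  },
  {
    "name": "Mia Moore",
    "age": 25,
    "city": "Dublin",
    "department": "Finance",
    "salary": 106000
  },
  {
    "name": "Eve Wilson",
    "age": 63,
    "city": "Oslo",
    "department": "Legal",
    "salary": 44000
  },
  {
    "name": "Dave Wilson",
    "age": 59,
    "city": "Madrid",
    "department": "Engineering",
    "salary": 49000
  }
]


Original: 4 records with fields: name, age, city, department, salary
Keep: ['city', 'age']
Drop: ['name', 'department', 'salary']
Result: 4 records, 2 fields each

[
  {
    "city": "Toronto",
    "age": 51
  },
  {
    "city": "Dublin",
    "age": 25
  },
  {
    "city": "Oslo",
    "age": 63
  },
  {
    "city": "Madrid",
    "age": 59
  }
]


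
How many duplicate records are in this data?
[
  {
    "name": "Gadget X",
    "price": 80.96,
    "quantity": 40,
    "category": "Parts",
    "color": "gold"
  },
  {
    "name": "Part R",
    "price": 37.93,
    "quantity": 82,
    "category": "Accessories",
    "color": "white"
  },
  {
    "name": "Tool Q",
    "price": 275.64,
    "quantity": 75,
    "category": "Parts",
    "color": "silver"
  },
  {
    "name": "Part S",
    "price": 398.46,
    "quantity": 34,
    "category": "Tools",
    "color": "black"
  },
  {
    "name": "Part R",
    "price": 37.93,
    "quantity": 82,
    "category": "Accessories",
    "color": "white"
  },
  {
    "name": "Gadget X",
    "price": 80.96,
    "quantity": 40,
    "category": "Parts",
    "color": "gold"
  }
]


Checking 6 records for duplicates:

  Row 1: Gadget X ($80.96, qty 40)
  Row 2: Part R ($37.93, qty 82)
  Row 3: Tool Q ($275.64, qty 75)
  Row 4: Part S ($398.46, qty 34)
  Row 5: Part R ($37.93, qty 82) <-- DUPLICATE
  Row 6: Gadget X ($80.96, qty 40) <-- DUPLICATE

Duplicates found: 2
Unique records: 4

2 duplicates, 4 unique


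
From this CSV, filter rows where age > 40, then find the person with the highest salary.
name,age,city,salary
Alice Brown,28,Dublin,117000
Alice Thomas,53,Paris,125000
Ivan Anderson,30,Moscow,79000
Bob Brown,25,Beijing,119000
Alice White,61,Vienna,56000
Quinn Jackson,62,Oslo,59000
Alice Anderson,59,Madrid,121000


Filter: age > 40
Sort by: salary (descending)

Filtered records (4):
  Alice Thomas, age 53, salary $125000
  Alice Anderson, age 59, salary $121000
  Quinn Jackson, age 62, salary $59000
  Alice White, age 61, salary $56000

Highest salary: Alice Thomas ($125000)

Alice Thomas


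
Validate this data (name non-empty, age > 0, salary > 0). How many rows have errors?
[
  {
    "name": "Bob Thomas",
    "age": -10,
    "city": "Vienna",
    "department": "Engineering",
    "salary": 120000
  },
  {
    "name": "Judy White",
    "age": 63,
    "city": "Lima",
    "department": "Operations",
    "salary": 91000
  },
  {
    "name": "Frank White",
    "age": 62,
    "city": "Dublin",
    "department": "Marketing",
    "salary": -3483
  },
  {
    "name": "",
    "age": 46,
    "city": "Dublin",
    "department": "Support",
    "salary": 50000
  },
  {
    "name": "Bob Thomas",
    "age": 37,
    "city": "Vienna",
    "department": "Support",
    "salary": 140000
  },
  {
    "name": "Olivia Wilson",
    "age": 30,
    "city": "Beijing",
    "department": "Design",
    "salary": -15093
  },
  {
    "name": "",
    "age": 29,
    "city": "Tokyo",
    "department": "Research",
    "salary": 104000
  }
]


Validating 7 records:
Rules: name non-empty, age > 0, salary > 0

  Row 1 (Bob Thomas): negative age: -10
  Row 2 (Judy White): OK
  Row 3 (Frank White): negative salary: -3483
  Row 4 (???): empty name
  Row 5 (Bob Thomas): OK
  Row 6 (Olivia Wilson): negative salary: -15093
  Row 7 (???): empty name

Total errors: 5

5 errors


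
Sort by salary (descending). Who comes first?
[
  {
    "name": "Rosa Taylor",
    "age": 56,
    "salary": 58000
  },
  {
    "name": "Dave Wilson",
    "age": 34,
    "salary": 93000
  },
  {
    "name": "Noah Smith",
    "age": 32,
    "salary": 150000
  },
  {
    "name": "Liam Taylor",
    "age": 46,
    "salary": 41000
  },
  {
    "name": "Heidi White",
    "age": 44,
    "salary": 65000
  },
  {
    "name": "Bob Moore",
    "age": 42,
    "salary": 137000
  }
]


Sort by: salary (descending)

Sorted order:
  1. Noah Smith (salary = 150000)
  2. Bob Moore (salary = 137000)
  3. Dave Wilson (salary = 93000)
  4. Heidi White (salary = 65000)
  5. Rosa Taylor (salary = 58000)
  6. Liam Taylor (salary = 41000)

First: Noah Smith

Noah Smith


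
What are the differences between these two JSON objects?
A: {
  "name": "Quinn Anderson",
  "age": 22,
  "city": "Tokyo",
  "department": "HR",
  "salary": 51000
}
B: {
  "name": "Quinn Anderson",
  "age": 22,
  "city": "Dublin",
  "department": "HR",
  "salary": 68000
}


Comparing each field (in key order):
  name: same
  age: same
  city: DIFFERENT
  department: same
  salary: DIFFERENT
Differences:
  city: Tokyo -> Dublin
  salary: 51000 -> 68000

2 field(s) changed

2 changes: city, salary


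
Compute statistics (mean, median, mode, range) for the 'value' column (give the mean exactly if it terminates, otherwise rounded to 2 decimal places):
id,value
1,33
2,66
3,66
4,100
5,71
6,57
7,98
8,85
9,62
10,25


Data: [33, 66, 66, 100, 71, 57, 98, 85, 62, 25]
Count: 10
Sum: 663
Mean: 663/10 = 66.3
Sorted: [25, 33, 57, 62, 66, 66, 71, 85, 98, 100]
Median: 66.0
Mode: 66 (2 times)
Range: 100 - 25 = 75
Min: 25, Max: 100

mean=66.3, median=66.0, mode=66, range=75


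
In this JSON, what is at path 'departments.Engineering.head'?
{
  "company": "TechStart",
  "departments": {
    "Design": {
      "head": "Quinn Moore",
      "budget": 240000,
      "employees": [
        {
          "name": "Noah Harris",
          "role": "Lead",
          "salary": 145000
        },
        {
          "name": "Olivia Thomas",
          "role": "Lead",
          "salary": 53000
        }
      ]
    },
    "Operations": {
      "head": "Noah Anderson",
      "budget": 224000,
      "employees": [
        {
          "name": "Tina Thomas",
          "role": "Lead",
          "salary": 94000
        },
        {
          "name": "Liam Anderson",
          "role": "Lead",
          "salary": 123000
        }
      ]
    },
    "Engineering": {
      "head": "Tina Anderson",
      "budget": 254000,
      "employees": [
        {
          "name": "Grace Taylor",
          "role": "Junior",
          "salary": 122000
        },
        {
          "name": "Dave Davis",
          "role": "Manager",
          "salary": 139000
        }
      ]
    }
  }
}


Path: departments.Engineering.head

Navigate:
  -> departments
  -> Engineering
  -> head = 'Tina Anderson'

Tina Anderson


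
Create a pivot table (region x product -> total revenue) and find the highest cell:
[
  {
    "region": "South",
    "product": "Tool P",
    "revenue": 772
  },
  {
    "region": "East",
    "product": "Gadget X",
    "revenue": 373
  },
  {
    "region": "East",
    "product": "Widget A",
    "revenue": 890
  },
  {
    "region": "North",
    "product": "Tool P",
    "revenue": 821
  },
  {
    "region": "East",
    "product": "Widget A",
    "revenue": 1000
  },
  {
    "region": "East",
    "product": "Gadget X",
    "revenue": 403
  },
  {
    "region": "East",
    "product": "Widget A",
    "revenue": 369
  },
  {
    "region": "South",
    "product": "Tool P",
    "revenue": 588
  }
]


Pivot: region (rows) x product (columns) -> total revenue

     Gadget X      Tool P        Widget A    
East           776             0          2259  
North            0           821             0  
South            0          1360             0  

Highest: East / Widget A = $2259

East / Widget A = $2259


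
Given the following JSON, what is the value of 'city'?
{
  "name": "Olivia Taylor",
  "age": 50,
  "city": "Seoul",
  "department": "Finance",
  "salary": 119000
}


Looking up field 'city'
Value: Seoul

Seoul


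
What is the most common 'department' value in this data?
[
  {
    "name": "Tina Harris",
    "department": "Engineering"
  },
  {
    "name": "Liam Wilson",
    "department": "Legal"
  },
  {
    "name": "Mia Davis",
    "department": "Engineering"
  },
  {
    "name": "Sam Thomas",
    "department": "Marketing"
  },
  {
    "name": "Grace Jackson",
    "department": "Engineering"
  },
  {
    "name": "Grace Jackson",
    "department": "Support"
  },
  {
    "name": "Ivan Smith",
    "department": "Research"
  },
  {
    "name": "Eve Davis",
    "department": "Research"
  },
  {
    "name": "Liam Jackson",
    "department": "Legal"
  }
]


Counting 'department' values across 9 records:

  Engineering: 3 ###
  Legal: 2 ##
  Research: 2 ##
  Marketing: 1 #
  Support: 1 #

Most common: Engineering (3 times)

Engineering (3 times)


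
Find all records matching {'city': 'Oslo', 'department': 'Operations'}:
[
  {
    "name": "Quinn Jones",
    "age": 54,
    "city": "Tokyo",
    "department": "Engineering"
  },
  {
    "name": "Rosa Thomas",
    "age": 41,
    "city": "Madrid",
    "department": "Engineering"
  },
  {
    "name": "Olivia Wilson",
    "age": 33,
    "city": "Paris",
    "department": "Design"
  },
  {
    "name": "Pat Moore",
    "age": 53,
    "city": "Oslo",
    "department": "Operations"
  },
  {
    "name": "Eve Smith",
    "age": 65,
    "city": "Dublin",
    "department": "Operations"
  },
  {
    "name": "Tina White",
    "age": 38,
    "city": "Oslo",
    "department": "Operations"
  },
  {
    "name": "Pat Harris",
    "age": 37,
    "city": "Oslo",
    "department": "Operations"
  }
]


Search criteria: {'city': 'Oslo', 'department': 'Operations'}

Checking 7 records:
  Quinn Jones: {city: Tokyo, department: Engineering}
  Rosa Thomas: {city: Madrid, department: Engineering}
  Olivia Wilson: {city: Paris, department: Design}
  Pat Moore: {city: Oslo, department: Operations} <-- MATCH
  Eve Smith: {city: Dublin, department: Operations}
  Tina White: {city: Oslo, department: Operations} <-- MATCH
  Pat Harris: {city: Oslo, department: Operations} <-- MATCH

Matches: ["Pat Moore", "Tina White", "Pat Harris"]

["Pat Moore", "Tina White", "Pat Harris"]


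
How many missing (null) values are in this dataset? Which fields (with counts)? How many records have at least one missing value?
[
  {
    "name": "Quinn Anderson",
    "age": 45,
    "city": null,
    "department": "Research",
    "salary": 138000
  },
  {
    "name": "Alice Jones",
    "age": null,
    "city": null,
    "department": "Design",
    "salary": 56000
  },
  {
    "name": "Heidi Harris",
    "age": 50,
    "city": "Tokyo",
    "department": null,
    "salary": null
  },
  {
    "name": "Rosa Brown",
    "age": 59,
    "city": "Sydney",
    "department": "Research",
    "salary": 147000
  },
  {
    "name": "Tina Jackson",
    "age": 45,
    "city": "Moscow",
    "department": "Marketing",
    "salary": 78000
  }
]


Checking for missing (null) values in 5 records:

  Quinn Anderson: city
  Alice Jones: age, city
  Heidi Harris: department, salary
  Rosa Brown: complete
  Tina Jackson: complete

Per field:
  name: 0 missing
  age: 1 missing
  city: 2 missing
  department: 1 missing
  salary: 1 missing

Total missing values: 5
Records with any missing: 3

5 missing values (age: 1, city: 2, department: 1, salary: 1); 3 incomplete records


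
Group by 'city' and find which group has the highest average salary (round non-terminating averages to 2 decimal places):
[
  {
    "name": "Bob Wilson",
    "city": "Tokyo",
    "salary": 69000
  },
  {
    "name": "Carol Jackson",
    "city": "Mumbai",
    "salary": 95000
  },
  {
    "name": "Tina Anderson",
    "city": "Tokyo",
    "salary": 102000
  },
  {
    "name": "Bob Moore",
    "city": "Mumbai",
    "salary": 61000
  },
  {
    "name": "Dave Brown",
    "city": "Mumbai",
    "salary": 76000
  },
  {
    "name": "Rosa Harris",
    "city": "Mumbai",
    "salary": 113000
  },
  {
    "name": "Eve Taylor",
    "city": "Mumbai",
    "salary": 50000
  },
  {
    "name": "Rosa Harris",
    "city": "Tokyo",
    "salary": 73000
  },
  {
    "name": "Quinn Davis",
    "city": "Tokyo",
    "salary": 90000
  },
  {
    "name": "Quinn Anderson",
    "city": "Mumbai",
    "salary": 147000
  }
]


Group by: city

Groups:
  Mumbai: 6 people, avg salary = 542000/6 ≈ $90333.33
  Tokyo: 4 people, avg salary = 334000/4 = $83500

Highest average salary: Mumbai (≈$90333.33)

Mumbai (≈$90333.33)


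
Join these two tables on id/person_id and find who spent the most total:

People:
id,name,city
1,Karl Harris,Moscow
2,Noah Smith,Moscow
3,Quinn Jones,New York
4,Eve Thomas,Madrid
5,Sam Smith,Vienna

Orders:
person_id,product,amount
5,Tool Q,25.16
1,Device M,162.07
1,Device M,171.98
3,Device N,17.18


Join on: people.id = orders.person_id

Joined rows:
  Sam Smith (Vienna) bought Tool Q for $25.16
  Karl Harris (Moscow) bought Device M for $162.07
  Karl Harris (Moscow) bought Device M for $171.98
  Quinn Jones (New York) bought Device N for $17.18

Total per person:
  Karl Harris: $334.05
  Sam Smith: $25.16
  Quinn Jones: $17.18

Top spender: Karl Harris ($334.05)

Karl Harris ($334.05)


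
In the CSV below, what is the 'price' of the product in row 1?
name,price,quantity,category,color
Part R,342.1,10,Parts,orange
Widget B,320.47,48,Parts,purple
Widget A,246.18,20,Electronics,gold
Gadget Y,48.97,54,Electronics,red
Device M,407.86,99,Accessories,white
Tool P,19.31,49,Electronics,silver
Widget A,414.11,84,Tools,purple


Query: Row 1 ('Part R'), column 'price'
Value: 342.1

342.1


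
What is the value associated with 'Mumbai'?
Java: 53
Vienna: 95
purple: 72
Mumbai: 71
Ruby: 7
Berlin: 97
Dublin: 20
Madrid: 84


Looking up key 'Mumbai'
Value: 71

71


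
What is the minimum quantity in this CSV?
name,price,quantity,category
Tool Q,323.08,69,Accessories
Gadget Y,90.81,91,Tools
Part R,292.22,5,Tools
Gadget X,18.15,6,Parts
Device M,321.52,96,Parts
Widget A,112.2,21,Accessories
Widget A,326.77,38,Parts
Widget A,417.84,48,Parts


Computing minimum quantity:
Values: [69, 91, 5, 6, 96, 21, 38, 48]
Min = 5

5


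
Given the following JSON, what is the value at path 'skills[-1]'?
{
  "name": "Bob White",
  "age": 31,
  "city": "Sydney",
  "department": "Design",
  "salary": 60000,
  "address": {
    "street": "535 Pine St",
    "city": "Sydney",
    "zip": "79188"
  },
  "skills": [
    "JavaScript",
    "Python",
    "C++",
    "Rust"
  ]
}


Query: skills[-1]
Path: skills -> last element
Value: Rust

Rust


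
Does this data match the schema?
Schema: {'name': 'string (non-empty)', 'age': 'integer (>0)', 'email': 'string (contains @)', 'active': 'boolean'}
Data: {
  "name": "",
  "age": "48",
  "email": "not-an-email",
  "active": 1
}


Validating each field against schema:
  name: FAIL ("" is an empty string)
  age: FAIL ("48" is not an integer)
  email: FAIL ("not-an-email" does not contain @)
  active: FAIL (1 is not a boolean)

Result: INVALID (4 errors: name, age, email, active)

INVALID (4 errors: name, age, email, active)


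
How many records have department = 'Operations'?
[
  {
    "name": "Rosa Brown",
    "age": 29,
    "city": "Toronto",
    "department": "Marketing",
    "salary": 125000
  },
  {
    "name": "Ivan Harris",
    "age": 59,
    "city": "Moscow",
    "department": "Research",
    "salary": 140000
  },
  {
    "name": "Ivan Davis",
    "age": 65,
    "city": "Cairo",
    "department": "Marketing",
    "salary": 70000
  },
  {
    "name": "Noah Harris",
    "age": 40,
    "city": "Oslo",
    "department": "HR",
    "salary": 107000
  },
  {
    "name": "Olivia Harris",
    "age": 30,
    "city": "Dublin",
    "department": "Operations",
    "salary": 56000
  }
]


Data: 5 records
Condition: department = 'Operations'

Checking each record:
  Rosa Brown: Marketing
  Ivan Harris: Research
  Ivan Davis: Marketing
  Noah Harris: HR
  Olivia Harris: Operations MATCH

Count: 1

1


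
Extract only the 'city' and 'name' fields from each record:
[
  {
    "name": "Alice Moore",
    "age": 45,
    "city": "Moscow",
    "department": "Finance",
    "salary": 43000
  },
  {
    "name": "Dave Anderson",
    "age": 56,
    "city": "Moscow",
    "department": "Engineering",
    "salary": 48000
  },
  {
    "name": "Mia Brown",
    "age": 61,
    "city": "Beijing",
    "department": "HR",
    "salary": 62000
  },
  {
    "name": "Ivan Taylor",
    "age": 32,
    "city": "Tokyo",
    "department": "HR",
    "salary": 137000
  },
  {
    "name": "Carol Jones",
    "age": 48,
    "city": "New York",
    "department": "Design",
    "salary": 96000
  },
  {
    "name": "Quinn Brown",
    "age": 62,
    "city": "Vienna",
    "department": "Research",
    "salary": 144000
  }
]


Original: 6 records with fields: name, age, city, department, salary
Keep: ['city', 'name']
Drop: ['age', 'department', 'salary']
Result: 6 records, 2 fields each

[
  {
    "city": "Moscow",
    "name": "Alice Moore"
  },
  {
    "city": "Moscow",
    "name": "Dave Anderson"
  },
  {
    "city": "Beijing",
    "name": "Mia Brown"
  },
  {
    "city": "Tokyo",
    "name": "Ivan Taylor"
  },
  {
    "city": "New York",
    "name": "Carol Jones"
  },
  {
    "city": "Vienna",
    "name": "Quinn Brown"
  }
]


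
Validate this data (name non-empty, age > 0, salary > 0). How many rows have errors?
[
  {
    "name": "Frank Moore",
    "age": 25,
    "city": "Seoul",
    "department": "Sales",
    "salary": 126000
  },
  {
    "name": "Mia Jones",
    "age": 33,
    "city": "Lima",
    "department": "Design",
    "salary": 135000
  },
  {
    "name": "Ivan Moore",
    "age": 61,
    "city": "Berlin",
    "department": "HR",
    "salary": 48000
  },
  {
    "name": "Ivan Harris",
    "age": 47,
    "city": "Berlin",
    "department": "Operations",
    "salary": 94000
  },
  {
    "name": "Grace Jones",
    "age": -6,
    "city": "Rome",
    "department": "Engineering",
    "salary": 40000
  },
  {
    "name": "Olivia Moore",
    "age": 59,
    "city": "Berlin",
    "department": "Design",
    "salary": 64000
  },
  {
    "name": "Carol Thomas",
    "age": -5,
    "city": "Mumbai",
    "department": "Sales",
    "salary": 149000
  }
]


Validating 7 records:
Rules: name non-empty, age > 0, salary > 0

  Row 1 (Frank Moore): OK
  Row 2 (Mia Jones): OK
  Row 3 (Ivan Moore): OK
  Row 4 (Ivan Harris): OK
  Row 5 (Grace Jones): negative age: -6
  Row 6 (Olivia Moore): OK
  Row 7 (Carol Thomas): negative age: -5

Total errors: 2

2 errors
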